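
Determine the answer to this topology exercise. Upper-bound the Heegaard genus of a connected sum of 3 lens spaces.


Heegaard genus satisfies g(A#B) <= g(A) + g(B).
Each lens space has g = 1.
Upper bound: 3 * 1 = 3

3


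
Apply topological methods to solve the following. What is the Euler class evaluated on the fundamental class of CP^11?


For any closed oriented manifold, <e(TM),[M]> = chi(M).
chi(CP^11) = 11+1 = 12

12


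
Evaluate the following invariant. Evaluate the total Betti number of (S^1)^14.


b_k(T^14) = C(14,k), so the sum over k is sum_k C(14,k) = 2^14.
Total = 2^14 = 16384

16384


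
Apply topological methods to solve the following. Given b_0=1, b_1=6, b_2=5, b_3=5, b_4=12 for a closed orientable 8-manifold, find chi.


By Poincare duality b_k = b_{8-k}, so full Betti numbers: b_0=1, b_1=6, b_2=5, b_3=5, b_4=12, b_5=5, b_6=5, b_7=6, b_8=1.
chi = sum (-1)^k b_k = 2

2


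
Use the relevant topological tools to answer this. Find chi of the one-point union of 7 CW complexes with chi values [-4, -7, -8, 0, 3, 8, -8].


chi(A v B) = chi(A) + chi(B) - 1 (one point identified).
For 7 spaces: chi = (sum chi_i) - (7 - 1).
sum = -16; chi = -16 - 6 = -22

-22


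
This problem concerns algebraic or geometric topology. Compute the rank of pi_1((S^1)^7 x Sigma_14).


pi_1(A x B) = pi_1(A) x pi_1(B); rank of abelianization = b_1.
b_1(T^7) = 7, b_1(Sigma_14) = 2*14 = 28.
b_1(product) = 7 + 28 = 35

35


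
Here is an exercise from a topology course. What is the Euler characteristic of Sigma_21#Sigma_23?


chi(Sigma_21) = 2 - 2*21 = -40
chi(Sigma_23) = 2 - 2*23 = -44
For surfaces: chi(A#B) = chi(A) + chi(B) - 2.
chi = -40 + -44 - 2 = -86

-86


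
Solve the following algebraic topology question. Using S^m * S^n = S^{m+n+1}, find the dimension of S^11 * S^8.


Join of spheres: S^m * S^n = S^{m+n+1}.
dim = 11 + 8 + 1 = 20

20


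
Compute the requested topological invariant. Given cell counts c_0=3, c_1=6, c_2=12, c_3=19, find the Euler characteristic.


chi = sum_k (-1)^k c_k.
= (-1)^0*3 + (-1)^1*6 + (-1)^2*12 + (-1)^3*19
= (3) + (-6) + (12) + (-19)
= -10

-10


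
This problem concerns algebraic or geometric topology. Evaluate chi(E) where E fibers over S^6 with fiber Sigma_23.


chi(S^6) = 2 (n even), chi(Sigma_23) = 2 - 2*23 = -44.
chi(E) = 2 * (-44) = -88

-88


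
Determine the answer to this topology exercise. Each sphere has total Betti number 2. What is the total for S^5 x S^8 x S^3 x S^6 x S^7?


Total Betti number is multiplicative under products.
Each S^d (d>=1) has total Betti number 2.
There are 5 sphere factors.
Total = 2^5 = 32

32


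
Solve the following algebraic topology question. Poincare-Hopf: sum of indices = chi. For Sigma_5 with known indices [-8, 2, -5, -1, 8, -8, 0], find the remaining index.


Poincare-Hopf: sum of indices = chi(M).
chi(Sigma_5) = 2 - 2*5 = -8.
Sum of known indices = -12.
x = chi - (sum known) = -8 - (-12) = 4

4


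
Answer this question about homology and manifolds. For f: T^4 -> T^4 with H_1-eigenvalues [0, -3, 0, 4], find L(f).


For a torus self-map: L(f) = det(I - A) where A acts on H_1.
L(f) = (1-0) * (1--3) * (1-0) * (1-4) = 1 * 4 * 1 * -3 = -12

-12


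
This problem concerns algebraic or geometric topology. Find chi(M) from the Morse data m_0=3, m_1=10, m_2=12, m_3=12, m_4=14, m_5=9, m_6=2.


Morse theory: chi(M) = sum_k (-1)^k m_k where m_k = #(index-k critical points).
= (3) + (-10) + (12) + (-12) + (14) + (-9) + (2) = 0

0


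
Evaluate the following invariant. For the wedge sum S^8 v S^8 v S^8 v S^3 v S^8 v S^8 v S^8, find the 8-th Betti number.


For a wedge of spheres, H_k (k>0) is free on one generator per sphere of dimension k.
Spheres of dimension 8: count = 6.
b_8 = 6

6


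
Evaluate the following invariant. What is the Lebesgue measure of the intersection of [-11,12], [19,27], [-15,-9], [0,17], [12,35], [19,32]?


Intersection = [max(a_i), min(b_i)] = [19, -9].
Since 19 > -9, the intersection is empty.
Length = 0

0


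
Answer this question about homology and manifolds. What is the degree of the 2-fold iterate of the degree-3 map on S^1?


deg(f) = 3. Degree is multiplicative: deg(f^2) = (deg f)^2.
deg(f^2) = (3)^2 = 9

9


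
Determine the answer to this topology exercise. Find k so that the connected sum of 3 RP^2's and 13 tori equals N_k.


Since a >= 1, the sum is non-orientable; each T^2 can be replaced by RP^2 # RP^2 (since T^2#RP^2 = 3RP^2).
Total crosscaps k = 3 + 2*13 = 29.
Check via chi: chi = 3*1 + 13*0 - (3+13-1)*2 = -27 = 2 - k = -27. Consistent.

29


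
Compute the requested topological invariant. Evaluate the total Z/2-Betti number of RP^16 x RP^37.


dim H^*(RP^n; Z/2) = n+1 (one Z/2 in each degree 0..n).
Total Betti number is multiplicative.
Total = (16+1) * (37+1) = 17 * 38 = 646

646


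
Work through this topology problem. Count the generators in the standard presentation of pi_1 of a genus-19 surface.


Standard presentation: pi_1(Sigma_g) = <a_1,b_1,...,a_g,b_g | [a_1,b_1]...[a_g,b_g] = 1>.
Number of generators = 2g = 2*19 = 38

38


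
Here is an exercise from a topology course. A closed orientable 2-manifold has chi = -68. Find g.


chi = 2 - 2g for closed orientable surfaces.
-68 = 2 - 2g
2g = 2 - (-68) = 70
g = 35

35


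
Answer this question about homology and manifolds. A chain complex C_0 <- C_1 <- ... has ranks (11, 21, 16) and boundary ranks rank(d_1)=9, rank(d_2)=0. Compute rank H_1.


rank H_k = rank(ker d_k) - rank(im d_{k+1}).
rank(ker d_1) = rank(C_1) - rank(d_1) = 21 - 9 = 12.
rank(im d_{1+1}) = 0.
rank H_1 = 12 - 0 = 12

12


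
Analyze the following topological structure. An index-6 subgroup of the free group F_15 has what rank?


Nielsen-Schreier: an index-n subgroup of F_r is free of rank 1 + n(r-1).
Equivalently: chi(cover) = n*chi(base); chi(vee_r S^1) = 1 - 15 = -14.
chi(E) = 6*(-14) = -84; rank = 1 - chi(E) = 1 - (-84) = 85.
rank = 1 + 6*(15-1) = 1 + 84 = 85

85


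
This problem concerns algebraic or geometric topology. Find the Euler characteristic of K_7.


K_7: V = 7, E = C(7,2) = 21.
chi = V - E = 7 - 21 = -14

-14


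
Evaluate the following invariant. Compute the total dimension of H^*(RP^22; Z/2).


H^k(RP^22; Z/2) = Z/2 for each 0 <= k <= 22.
Total dimension = 22 + 1 = 23

23


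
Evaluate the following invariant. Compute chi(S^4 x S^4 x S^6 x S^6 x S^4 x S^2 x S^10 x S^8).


chi is multiplicative: chi(X x Y) = chi(X) chi(Y).
Each even-dim sphere has chi = 2. There are 8 factors.
chi = 2^8 = 256

256


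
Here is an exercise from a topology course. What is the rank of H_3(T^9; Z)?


By the Kunneth formula, b_k(T^n) = C(n,k).
b_3(T^9) = C(9,3).
C(9,3) = 9!/(3!*6!) = 84

84


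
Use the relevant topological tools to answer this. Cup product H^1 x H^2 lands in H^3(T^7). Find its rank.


Cup product: H^p x H^q -> H^{p+q}; here p+q = 1+2 = 3.
rank H^k(T^n) = C(n,k).
C(7,3) = 35

35


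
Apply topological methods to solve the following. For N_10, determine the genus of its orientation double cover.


chi(N_10) = 2 - 10 = -8.
Double cover: chi(Sigma_g) = 2 * chi(N_10) = 2*(-8) = -16.
2 - 2g = -16, so g = (2 - (-16))/2 = 18/2 = 9

9


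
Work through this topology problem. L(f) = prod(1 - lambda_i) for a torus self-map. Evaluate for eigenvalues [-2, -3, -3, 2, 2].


For a torus self-map: L(f) = det(I - A) where A acts on H_1.
L(f) = (1--2) * (1--3) * (1--3) * (1-2) * (1-2) = 3 * 4 * 4 * -1 * -1 = 48

48


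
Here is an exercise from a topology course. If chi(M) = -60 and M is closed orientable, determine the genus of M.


chi = 2 - 2g for closed orientable surfaces.
-60 = 2 - 2g
2g = 2 - (-60) = 62
g = 31

31


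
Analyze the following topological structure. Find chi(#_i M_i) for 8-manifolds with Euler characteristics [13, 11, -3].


For n-manifolds: chi(A#B) = chi(A) + chi(B) - chi(S^8).
chi(S^8) = 1 + (-1)^8 = 2.
chi(#) = (sum chi_i) - (3-1)*chi(S^8) = 21 - 2*2 = 17

17


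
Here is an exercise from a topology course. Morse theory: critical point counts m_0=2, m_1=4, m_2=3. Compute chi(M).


Morse theory: chi(M) = sum_k (-1)^k m_k where m_k = #(index-k critical points).
= (2) + (-4) + (3) = 1

1


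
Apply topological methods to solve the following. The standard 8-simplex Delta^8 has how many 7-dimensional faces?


Delta^8 has 8+1 vertices. A 7-face is a choice of 7+1 vertices.
f_7 = C(8+1, 7+1) = C(9,8) = 9

9


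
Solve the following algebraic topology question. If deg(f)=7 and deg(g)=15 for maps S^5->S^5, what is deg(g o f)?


Degree is multiplicative under composition: deg(g o f) = deg(g) * deg(f).
= 15 * 7 = 105

105


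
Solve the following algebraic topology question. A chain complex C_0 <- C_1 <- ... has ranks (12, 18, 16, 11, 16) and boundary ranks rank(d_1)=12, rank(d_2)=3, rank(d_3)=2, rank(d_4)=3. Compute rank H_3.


rank H_k = rank(ker d_k) - rank(im d_{k+1}).
rank(ker d_3) = rank(C_3) - rank(d_3) = 11 - 2 = 9.
rank(im d_{3+1}) = 3.
rank H_3 = 9 - 3 = 6

6


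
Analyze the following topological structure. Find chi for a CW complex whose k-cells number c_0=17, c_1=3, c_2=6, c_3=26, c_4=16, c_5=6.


chi = sum_k (-1)^k c_k.
= (-1)^0*17 + (-1)^1*3 + (-1)^2*6 + (-1)^3*26 + (-1)^4*16 + (-1)^5*6
= (17) + (-3) + (6) + (-26) + (16) + (-6)
= 4

4


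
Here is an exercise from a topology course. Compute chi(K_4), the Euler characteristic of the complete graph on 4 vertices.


K_4: V = 4, E = C(4,2) = 6.
chi = V - E = 4 - 6 = -2

-2


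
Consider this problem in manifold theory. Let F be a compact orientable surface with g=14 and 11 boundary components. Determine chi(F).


For a compact orientable surface with genus g and b boundary components: chi = 2 - 2g - b.
chi = 2 - 2*14 - 11 = 2 - 28 - 11 = -37

-37


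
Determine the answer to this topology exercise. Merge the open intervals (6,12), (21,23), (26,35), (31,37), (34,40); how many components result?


Sort and merge overlapping open intervals.
Merged: (6,12), (21,23), (26,40).
Number of components = 3

3


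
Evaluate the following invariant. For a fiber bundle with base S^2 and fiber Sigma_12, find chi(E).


chi(S^2) = 2 (n even), chi(Sigma_12) = 2 - 2*12 = -22.
chi(E) = 2 * (-22) = -44

-44


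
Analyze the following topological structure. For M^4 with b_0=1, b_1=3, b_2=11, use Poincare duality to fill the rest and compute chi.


By Poincare duality b_k = b_{4-k}, so full Betti numbers: b_0=1, b_1=3, b_2=11, b_3=3, b_4=1.
chi = sum (-1)^k b_k = 7

7


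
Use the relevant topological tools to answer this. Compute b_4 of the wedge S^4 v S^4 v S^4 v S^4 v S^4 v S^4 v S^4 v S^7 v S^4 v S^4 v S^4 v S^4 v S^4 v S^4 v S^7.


For a wedge of spheres, H_k (k>0) is free on one generator per sphere of dimension k.
Spheres of dimension 4: count = 13.
b_4 = 13

13


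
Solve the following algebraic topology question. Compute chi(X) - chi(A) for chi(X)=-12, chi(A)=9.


Relative Euler characteristic: chi(X, A) = chi(X) - chi(A).
= -12 - (9) = -21

-21


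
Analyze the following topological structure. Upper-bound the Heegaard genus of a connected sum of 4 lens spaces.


Heegaard genus satisfies g(A#B) <= g(A) + g(B).
Each lens space has g = 1.
Upper bound: 4 * 1 = 4

4


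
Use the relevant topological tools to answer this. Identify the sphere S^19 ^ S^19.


S^m ^ S^n = S^{m+n}.
k = 19 + 19 = 38

38


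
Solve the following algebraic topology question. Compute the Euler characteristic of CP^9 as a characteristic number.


For any closed oriented manifold, <e(TM),[M]> = chi(M).
chi(CP^9) = 9+1 = 10

10


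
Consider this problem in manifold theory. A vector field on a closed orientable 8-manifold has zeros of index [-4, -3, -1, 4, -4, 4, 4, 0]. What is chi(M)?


Poincare-Hopf: chi(M) = sum of indices of zeros.
chi = (-4) + (-3) + (-1) + (4) + (-4) + (4) + (4) + (0) = 0

0


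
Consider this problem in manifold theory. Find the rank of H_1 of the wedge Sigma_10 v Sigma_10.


For a wedge: H_1(A v B) = H_1(A) + H_1(B).
b_1(Sigma_10) = 20, b_1(Sigma_10) = 20.
b_1 = 20 + 20 = 40

40


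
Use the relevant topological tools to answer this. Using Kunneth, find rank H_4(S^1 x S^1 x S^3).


Each S^d has Poincare polynomial 1 + t^d.
The product S^1 x S^1 x S^3 has Poincare polynomial prod(1+t^d_i).
Expanding: b_0=1, b_1=2, b_2=1, b_3=1, b_4=2, b_5=1.
b_4 = 2

2


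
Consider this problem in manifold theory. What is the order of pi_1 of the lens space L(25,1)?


pi_1(L(p,q)) = Z/pZ for any q coprime to p.
|pi_1(L(25,1))| = 25

25


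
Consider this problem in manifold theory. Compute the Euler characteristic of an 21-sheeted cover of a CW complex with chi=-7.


For a finite covering: chi(E) = (number of sheets) * chi(B).
chi(E) = 21 * (-7) = -147

-147


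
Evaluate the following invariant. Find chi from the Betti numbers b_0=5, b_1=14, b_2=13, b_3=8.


chi = sum_k (-1)^k b_k.
= (5) + (-14) + (13) + (-8)
= -4

-4


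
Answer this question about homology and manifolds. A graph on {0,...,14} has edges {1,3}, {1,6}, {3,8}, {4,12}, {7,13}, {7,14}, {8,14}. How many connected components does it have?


Run DFS/union-find over 15 vertices.
V = 15, E = 7.
Number of components = 8

8


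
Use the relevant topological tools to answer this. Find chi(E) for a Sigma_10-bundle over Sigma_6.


For a fiber bundle F -> E -> B (with CW structure): chi(E) = chi(B) * chi(F).
chi(Sigma_6) = -10, chi(Sigma_10) = -18.
chi(E) = (-10) * (-18) = 180

180


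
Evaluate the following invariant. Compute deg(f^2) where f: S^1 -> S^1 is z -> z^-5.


deg(f) = -5. Degree is multiplicative: deg(f^2) = (deg f)^2.
deg(f^2) = (-5)^2 = 25

25


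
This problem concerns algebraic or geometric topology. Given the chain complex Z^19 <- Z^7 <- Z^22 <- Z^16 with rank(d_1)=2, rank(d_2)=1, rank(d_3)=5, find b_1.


rank H_k = rank(ker d_k) - rank(im d_{k+1}).
rank(ker d_1) = rank(C_1) - rank(d_1) = 7 - 2 = 5.
rank(im d_{1+1}) = 1.
rank H_1 = 5 - 1 = 4

4


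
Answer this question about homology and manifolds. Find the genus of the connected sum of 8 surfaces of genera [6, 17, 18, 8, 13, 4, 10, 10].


Genus is additive under connected sum of orientable surfaces.
g = 6 + 17 + 18 + 8 + 13 + 4 + 10 + 10 = 86

86


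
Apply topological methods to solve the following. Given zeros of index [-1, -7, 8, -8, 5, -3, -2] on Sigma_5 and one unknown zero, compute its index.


Poincare-Hopf: sum of indices = chi(M).
chi(Sigma_5) = 2 - 2*5 = -8.
Sum of known indices = -8.
x = chi - (sum known) = -8 - (-8) = 0

0


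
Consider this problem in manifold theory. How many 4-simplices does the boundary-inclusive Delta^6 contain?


Delta^6 has 6+1 vertices. A 4-face is a choice of 4+1 vertices.
f_4 = C(6+1, 4+1) = C(7,5) = 21

21


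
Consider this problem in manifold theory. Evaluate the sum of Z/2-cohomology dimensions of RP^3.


H^k(RP^3; Z/2) = Z/2 for each 0 <= k <= 3.
Total dimension = 3 + 1 = 4

4


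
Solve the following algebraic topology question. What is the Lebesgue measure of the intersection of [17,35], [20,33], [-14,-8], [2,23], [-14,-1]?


Intersection = [max(a_i), min(b_i)] = [20, -8].
Since 20 > -8, the intersection is empty.
Length = 0

0


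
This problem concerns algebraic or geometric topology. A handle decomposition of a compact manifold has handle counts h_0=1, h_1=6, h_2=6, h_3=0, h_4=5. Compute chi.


Handles of index k contribute (-1)^k to chi (same as CW cells).
chi = (1) + (-6) + (6) + (0) + (5) = 6

6


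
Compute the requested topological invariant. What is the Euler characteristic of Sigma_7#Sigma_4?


chi(Sigma_7) = 2 - 2*7 = -12
chi(Sigma_4) = 2 - 2*4 = -6
For surfaces: chi(A#B) = chi(A) + chi(B) - 2.
chi = -12 + -6 - 2 = -20

-20


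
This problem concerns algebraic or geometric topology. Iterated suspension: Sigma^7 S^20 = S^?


Each suspension raises dimension by 1: Sigma S^n = S^{n+1}.
Sigma^7 S^20 = S^{20+7} = S^27

27


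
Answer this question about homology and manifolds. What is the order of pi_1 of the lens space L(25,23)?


pi_1(L(p,q)) = Z/pZ for any q coprime to p.
|pi_1(L(25,23))| = 25

25


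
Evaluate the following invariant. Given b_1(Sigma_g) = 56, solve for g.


For a closed orientable surface: b_1 = 2g.
56 = 2g
g = 56 / 2 = 28

28


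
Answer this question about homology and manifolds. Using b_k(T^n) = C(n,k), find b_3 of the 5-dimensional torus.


By the Kunneth formula, b_k(T^n) = C(n,k).
b_3(T^5) = C(5,3).
C(5,3) = 5!/(3!*2!) = 10

10


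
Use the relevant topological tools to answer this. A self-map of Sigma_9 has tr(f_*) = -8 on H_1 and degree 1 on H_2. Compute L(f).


L(f) = tr(f_0*) - tr(f_1*) + tr(f_2*).
= 1 - (-8) + (1)
= 10

10


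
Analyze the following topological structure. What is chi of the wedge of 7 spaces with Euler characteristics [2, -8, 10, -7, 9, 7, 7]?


chi(A v B) = chi(A) + chi(B) - 1 (one point identified).
For 7 spaces: chi = (sum chi_i) - (7 - 1).
sum = 20; chi = 20 - 6 = 14

14


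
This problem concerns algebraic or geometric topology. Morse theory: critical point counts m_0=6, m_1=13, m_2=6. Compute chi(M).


Morse theory: chi(M) = sum_k (-1)^k m_k where m_k = #(index-k critical points).
= (6) + (-13) + (6) = -1

-1


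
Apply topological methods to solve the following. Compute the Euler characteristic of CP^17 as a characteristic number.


For any closed oriented manifold, <e(TM),[M]> = chi(M).
chi(CP^17) = 17+1 = 18

18


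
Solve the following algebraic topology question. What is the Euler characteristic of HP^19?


HP^19 has one cell in each dimension 0, 4, ..., 4*19 (19+1 cells, all even-dim).
chi = 19 + 1 = 20

20


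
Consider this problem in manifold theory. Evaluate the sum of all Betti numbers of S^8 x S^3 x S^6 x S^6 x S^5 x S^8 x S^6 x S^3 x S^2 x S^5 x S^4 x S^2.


Total Betti number is multiplicative under products.
Each S^d (d>=1) has total Betti number 2.
There are 12 sphere factors.
Total = 2^12 = 4096

4096


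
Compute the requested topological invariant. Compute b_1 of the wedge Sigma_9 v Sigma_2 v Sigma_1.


For a wedge X v Y: reduced H_k(X v Y) = H_k(X) + H_k(Y).
Each Sigma_g contributes b_1 = 2g.
b_1 = 18 + 4 + 2 = 24

24


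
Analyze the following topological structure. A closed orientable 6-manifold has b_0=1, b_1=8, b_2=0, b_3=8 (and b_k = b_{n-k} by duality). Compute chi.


By Poincare duality b_k = b_{6-k}, so full Betti numbers: b_0=1, b_1=8, b_2=0, b_3=8, b_4=0, b_5=8, b_6=1.
chi = sum (-1)^k b_k = -22

-22


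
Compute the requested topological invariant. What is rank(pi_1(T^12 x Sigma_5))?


pi_1(A x B) = pi_1(A) x pi_1(B); rank of abelianization = b_1.
b_1(T^12) = 12, b_1(Sigma_5) = 2*5 = 10.
b_1(product) = 12 + 10 = 22

22


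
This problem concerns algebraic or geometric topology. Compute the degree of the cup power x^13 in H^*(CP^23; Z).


|x| = 2 in H^*(CP^n).
|x^13| = 13 * |x| = 13 * 2 = 26

26


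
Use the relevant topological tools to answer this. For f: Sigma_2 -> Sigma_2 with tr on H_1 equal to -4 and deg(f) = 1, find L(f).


L(f) = tr(f_0*) - tr(f_1*) + tr(f_2*).
= 1 - (-4) + (1)
= 6

6


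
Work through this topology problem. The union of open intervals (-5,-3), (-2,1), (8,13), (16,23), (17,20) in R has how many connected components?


Sort and merge overlapping open intervals.
Merged: (-5,-3), (-2,1), (8,13), (16,23).
Number of components = 4

4


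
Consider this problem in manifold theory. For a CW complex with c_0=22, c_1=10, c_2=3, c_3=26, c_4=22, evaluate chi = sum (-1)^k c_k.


chi = sum_k (-1)^k c_k.
= (-1)^0*22 + (-1)^1*10 + (-1)^2*3 + (-1)^3*26 + (-1)^4*22
= (22) + (-10) + (3) + (-26) + (22)
= 11

11


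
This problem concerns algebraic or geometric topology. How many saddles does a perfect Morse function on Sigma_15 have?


A perfect Morse function has m_k = b_k.
For Sigma_15: b_0=1, b_1=2g=30, b_2=1.
Saddles m_1 = 2g = 30

30


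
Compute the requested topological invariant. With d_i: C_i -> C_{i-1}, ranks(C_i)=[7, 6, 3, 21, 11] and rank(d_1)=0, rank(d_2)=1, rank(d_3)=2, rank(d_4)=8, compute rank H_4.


rank H_k = rank(ker d_k) - rank(im d_{k+1}).
rank(ker d_4) = rank(C_4) - rank(d_4) = 11 - 8 = 3.
rank(im d_{4+1}) = 0.
rank H_4 = 3 - 0 = 3

3


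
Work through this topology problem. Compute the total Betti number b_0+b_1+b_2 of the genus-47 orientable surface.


For Sigma_47: b_0 = 1, b_1 = 2g = 94, b_2 = 1.
Total = 1 + 94 + 1 = 96

96


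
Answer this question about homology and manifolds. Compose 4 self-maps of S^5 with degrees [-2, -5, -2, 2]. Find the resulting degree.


Degree is multiplicative: deg(composition) = product of degrees.
= (-2) * (-5) * (-2) * (2) = -40

-40


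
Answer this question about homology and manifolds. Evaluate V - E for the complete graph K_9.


K_9: V = 9, E = C(9,2) = 36.
chi = V - E = 9 - 36 = -27

-27


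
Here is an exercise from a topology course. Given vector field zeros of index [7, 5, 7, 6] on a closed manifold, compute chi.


Poincare-Hopf: chi(M) = sum of indices of zeros.
chi = (7) + (5) + (7) + (6) = 25

25


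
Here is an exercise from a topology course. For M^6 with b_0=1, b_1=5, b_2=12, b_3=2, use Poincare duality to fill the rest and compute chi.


By Poincare duality b_k = b_{6-k}, so full Betti numbers: b_0=1, b_1=5, b_2=12, b_3=2, b_4=12, b_5=5, b_6=1.
chi = sum (-1)^k b_k = 14

14


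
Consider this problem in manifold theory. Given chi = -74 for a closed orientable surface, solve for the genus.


chi = 2 - 2g for closed orientable surfaces.
-74 = 2 - 2g
2g = 2 - (-74) = 76
g = 38

38


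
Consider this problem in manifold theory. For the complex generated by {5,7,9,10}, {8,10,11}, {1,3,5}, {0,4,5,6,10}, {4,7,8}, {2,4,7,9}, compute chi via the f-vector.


Enumerate all faces; f-vector: f_0=12, f_1=28, f_2=21, f_3=7, f_4=1.
chi = sum (-1)^k f_k = -1

-1


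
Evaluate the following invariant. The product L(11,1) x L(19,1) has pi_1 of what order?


pi_1(X x Y) = pi_1(X) x pi_1(Y).
pi_1(L(11,1)) = Z/11, pi_1(L(19,1)) = Z/19.
|Z/11 x Z/19| = 11 * 19 = 209

209


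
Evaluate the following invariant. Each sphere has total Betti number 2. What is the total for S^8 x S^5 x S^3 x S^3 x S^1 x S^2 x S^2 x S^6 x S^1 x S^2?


Total Betti number is multiplicative under products.
Each S^d (d>=1) has total Betti number 2.
There are 10 sphere factors.
Total = 2^10 = 1024

1024


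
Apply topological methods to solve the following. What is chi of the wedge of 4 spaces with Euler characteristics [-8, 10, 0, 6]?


chi(A v B) = chi(A) + chi(B) - 1 (one point identified).
For 4 spaces: chi = (sum chi_i) - (4 - 1).
sum = 8; chi = 8 - 3 = 5

5


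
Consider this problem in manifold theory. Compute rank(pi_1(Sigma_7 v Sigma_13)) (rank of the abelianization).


For a wedge: H_1(A v B) = H_1(A) + H_1(B).
b_1(Sigma_7) = 14, b_1(Sigma_13) = 26.
b_1 = 14 + 26 = 40

40


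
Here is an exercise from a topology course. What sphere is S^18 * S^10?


Join of spheres: S^m * S^n = S^{m+n+1}.
dim = 18 + 10 + 1 = 29

29


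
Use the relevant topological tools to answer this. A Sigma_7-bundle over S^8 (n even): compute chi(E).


chi(S^8) = 2 (n even), chi(Sigma_7) = 2 - 2*7 = -12.
chi(E) = 2 * (-12) = -24

-24


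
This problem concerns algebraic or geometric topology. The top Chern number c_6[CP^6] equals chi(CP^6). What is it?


For any closed oriented manifold, <e(TM),[M]> = chi(M).
chi(CP^6) = 6+1 = 7

7


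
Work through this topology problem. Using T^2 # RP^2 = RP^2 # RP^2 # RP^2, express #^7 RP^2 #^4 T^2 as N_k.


Since a >= 1, the sum is non-orientable; each T^2 can be replaced by RP^2 # RP^2 (since T^2#RP^2 = 3RP^2).
Total crosscaps k = 7 + 2*4 = 15.
Check via chi: chi = 7*1 + 4*0 - (7+4-1)*2 = -13 = 2 - k = -13. Consistent.

15


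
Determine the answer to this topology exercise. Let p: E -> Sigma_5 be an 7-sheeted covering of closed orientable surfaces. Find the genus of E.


For an n-sheeted cover: chi(E) = n * chi(B).
chi(Sigma_5) = 2 - 2*5 = -8.
chi(E) = 7 * (-8) = -56.
genus(E) = (2 - chi(E))/2 = (2 - (-56))/2 = 58/2 = 29

29


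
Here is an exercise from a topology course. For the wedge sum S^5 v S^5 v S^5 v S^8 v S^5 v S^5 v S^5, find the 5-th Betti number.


For a wedge of spheres, H_k (k>0) is free on one generator per sphere of dimension k.
Spheres of dimension 5: count = 6.
b_5 = 6

6


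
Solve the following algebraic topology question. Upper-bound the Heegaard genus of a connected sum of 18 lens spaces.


Heegaard genus satisfies g(A#B) <= g(A) + g(B).
Each lens space has g = 1.
Upper bound: 18 * 1 = 18

18


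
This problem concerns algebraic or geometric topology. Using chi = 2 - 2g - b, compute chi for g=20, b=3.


For a compact orientable surface with genus g and b boundary components: chi = 2 - 2g - b.
chi = 2 - 2*20 - 3 = 2 - 40 - 3 = -41

-41


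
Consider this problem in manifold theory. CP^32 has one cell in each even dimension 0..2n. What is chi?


CP^32 has one cell in each even dimension 0, 2, ..., 2*32 (32+1 cells total).
All cells are even-dimensional, so chi = number of cells.
chi = 32 + 1 = 33

33


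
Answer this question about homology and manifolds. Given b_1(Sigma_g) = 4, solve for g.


For a closed orientable surface: b_1 = 2g.
4 = 2g
g = 4 / 2 = 2

2


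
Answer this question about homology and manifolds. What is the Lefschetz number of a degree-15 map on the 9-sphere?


On S^9: L(f) = tr(f_0*) + (-1)^9 tr(f_9*) = 1 + (-1)^9 * deg(f).
L(f) = 1 + (-1)^9 * 15 = 1 + -15 = -14

-14


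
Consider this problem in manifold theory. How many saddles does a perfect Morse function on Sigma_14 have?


A perfect Morse function has m_k = b_k.
For Sigma_14: b_0=1, b_1=2g=28, b_2=1.
Saddles m_1 = 2g = 28

28


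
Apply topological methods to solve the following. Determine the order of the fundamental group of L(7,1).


pi_1(L(p,q)) = Z/pZ for any q coprime to p.
|pi_1(L(7,1))| = 7

7


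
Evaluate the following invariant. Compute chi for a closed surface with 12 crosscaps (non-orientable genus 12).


For a non-orientable closed surface with k crosscaps: chi = 2 - k.
Here k = 12.
chi = 2 - 12 = -10

-10


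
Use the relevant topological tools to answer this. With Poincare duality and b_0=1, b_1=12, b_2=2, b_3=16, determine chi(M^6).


By Poincare duality b_k = b_{6-k}, so full Betti numbers: b_0=1, b_1=12, b_2=2, b_3=16, b_4=2, b_5=12, b_6=1.
chi = sum (-1)^k b_k = -34

-34


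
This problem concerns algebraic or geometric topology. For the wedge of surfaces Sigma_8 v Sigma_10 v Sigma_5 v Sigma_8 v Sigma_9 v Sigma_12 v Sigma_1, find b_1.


For a wedge X v Y: reduced H_k(X v Y) = H_k(X) + H_k(Y).
Each Sigma_g contributes b_1 = 2g.
b_1 = 16 + 20 + 10 + 16 + 18 + 24 + 2 = 106

106


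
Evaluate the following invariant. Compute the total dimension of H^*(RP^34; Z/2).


H^k(RP^34; Z/2) = Z/2 for each 0 <= k <= 34.
Total dimension = 34 + 1 = 35

35


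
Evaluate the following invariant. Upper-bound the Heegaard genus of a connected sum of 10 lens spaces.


Heegaard genus satisfies g(A#B) <= g(A) + g(B).
Each lens space has g = 1.
Upper bound: 10 * 1 = 10

10


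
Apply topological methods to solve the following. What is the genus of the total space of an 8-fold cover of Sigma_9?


For an n-sheeted cover: chi(E) = n * chi(B).
chi(Sigma_9) = 2 - 2*9 = -16.
chi(E) = 8 * (-16) = -128.
genus(E) = (2 - chi(E))/2 = (2 - (-128))/2 = 130/2 = 65

65


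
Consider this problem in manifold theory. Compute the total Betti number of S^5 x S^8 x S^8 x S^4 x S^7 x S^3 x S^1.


Total Betti number is multiplicative under products.
Each S^d (d>=1) has total Betti number 2.
There are 7 sphere factors.
Total = 2^7 = 128

128


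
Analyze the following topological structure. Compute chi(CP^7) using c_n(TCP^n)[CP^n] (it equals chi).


For any closed oriented manifold, <e(TM),[M]> = chi(M).
chi(CP^7) = 7+1 = 8

8


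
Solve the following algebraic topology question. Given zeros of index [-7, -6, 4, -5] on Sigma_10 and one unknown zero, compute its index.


Poincare-Hopf: sum of indices = chi(M).
chi(Sigma_10) = 2 - 2*10 = -18.
Sum of known indices = -14.
x = chi - (sum known) = -18 - (-14) = -4

-4


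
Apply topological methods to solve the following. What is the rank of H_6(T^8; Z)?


By the Kunneth formula, b_k(T^n) = C(n,k).
b_6(T^8) = C(8,6).
C(8,6) = 8!/(6!*2!) = 28

28


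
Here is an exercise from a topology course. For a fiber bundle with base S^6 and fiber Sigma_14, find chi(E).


chi(S^6) = 2 (n even), chi(Sigma_14) = 2 - 2*14 = -26.
chi(E) = 2 * (-26) = -52

-52


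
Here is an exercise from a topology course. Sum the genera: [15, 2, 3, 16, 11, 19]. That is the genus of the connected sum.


Genus is additive under connected sum of orientable surfaces.
g = 15 + 2 + 3 + 16 + 11 + 19 = 66

66


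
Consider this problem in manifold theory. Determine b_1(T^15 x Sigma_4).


pi_1(A x B) = pi_1(A) x pi_1(B); rank of abelianization = b_1.
b_1(T^15) = 15, b_1(Sigma_4) = 2*4 = 8.
b_1(product) = 15 + 8 = 23

23


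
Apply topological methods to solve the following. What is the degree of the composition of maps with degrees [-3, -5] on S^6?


Degree is multiplicative: deg(composition) = product of degrees.
= (-3) * (-5) = 15

15


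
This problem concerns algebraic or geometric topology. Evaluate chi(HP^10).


HP^10 has one cell in each dimension 0, 4, ..., 4*10 (10+1 cells, all even-dim).
chi = 10 + 1 = 11

11


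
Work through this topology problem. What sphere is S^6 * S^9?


Join of spheres: S^m * S^n = S^{m+n+1}.
dim = 6 + 9 + 1 = 16

16


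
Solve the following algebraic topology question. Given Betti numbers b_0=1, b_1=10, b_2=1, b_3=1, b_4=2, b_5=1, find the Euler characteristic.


chi = sum_k (-1)^k b_k.
= (1) + (-10) + (1) + (-1) + (2) + (-1)
= -8

-8


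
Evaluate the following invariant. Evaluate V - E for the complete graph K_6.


K_6: V = 6, E = C(6,2) = 15.
chi = V - E = 6 - 15 = -9

-9


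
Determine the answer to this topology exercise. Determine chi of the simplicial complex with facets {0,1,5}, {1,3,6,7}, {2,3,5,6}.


Enumerate all faces; f-vector: f_0=7, f_1=14, f_2=9, f_3=2.
chi = sum (-1)^k f_k = 0

0


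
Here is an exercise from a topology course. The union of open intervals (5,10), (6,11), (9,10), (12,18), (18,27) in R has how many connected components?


Sort and merge overlapping open intervals.
Merged: (5,11), (12,18), (18,27).
Number of components = 3

3


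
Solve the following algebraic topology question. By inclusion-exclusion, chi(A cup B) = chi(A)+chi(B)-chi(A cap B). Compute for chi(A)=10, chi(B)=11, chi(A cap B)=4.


chi(A cup B) = chi(A) + chi(B) - chi(A cap B)
= 10 + (11) - (4)
= 17

17


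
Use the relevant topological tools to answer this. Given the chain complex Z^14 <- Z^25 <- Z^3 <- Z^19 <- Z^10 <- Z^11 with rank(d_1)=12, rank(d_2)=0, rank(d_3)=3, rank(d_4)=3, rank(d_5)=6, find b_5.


rank H_k = rank(ker d_k) - rank(im d_{k+1}).
rank(ker d_5) = rank(C_5) - rank(d_5) = 11 - 6 = 5.
rank(im d_{5+1}) = 0.
rank H_5 = 5 - 0 = 5

5


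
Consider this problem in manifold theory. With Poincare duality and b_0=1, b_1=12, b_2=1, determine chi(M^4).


By Poincare duality b_k = b_{4-k}, so full Betti numbers: b_0=1, b_1=12, b_2=1, b_3=12, b_4=1.
chi = sum (-1)^k b_k = -21

-21


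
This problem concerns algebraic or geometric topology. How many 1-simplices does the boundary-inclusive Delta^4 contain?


Delta^4 has 4+1 vertices. A 1-face is a choice of 1+1 vertices.
f_1 = C(4+1, 1+1) = C(5,2) = 10

10


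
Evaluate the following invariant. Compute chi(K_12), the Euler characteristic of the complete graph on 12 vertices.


K_12: V = 12, E = C(12,2) = 66.
chi = V - E = 12 - 66 = -54

-54


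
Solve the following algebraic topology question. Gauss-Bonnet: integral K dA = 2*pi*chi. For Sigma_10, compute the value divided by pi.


Gauss-Bonnet: integral K dA = 2*pi*chi(M).
chi(Sigma_10) = 2 - 2*10 = -18.
(integral K dA)/pi = 2*chi = 2*(-18) = -36

-36


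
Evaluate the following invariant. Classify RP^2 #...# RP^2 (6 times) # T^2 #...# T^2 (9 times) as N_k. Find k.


Since a >= 1, the sum is non-orientable; each T^2 can be replaced by RP^2 # RP^2 (since T^2#RP^2 = 3RP^2).
Total crosscaps k = 6 + 2*9 = 24.
Check via chi: chi = 6*1 + 9*0 - (6+9-1)*2 = -22 = 2 - k = -22. Consistent.

24


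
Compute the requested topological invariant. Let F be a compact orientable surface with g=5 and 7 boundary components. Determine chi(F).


For a compact orientable surface with genus g and b boundary components: chi = 2 - 2g - b.
chi = 2 - 2*5 - 7 = 2 - 10 - 7 = -15

-15


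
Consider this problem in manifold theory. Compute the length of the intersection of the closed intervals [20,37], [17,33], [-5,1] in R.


Intersection = [max(a_i), min(b_i)] = [20, 1].
Since 20 > 1, the intersection is empty.
Length = 0

0


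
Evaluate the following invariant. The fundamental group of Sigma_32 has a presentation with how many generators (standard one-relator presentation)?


Standard presentation: pi_1(Sigma_g) = <a_1,b_1,...,a_g,b_g | [a_1,b_1]...[a_g,b_g] = 1>.
Number of generators = 2g = 2*32 = 64

64


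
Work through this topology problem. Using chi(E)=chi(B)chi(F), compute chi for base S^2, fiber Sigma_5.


chi(S^2) = 2 (n even), chi(Sigma_5) = 2 - 2*5 = -8.
chi(E) = 2 * (-8) = -16

-16


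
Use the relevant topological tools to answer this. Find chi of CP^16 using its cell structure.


CP^16 has one cell in each even dimension 0, 2, ..., 2*16 (16+1 cells total).
All cells are even-dimensional, so chi = number of cells.
chi = 16 + 1 = 17

17


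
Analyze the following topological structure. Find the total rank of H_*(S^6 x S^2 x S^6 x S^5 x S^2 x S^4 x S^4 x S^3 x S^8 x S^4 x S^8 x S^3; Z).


Total Betti number is multiplicative under products.
Each S^d (d>=1) has total Betti number 2.
There are 12 sphere factors.
Total = 2^12 = 4096

4096


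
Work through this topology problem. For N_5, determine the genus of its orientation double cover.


chi(N_5) = 2 - 5 = -3.
Double cover: chi(Sigma_g) = 2 * chi(N_5) = 2*(-3) = -6.
2 - 2g = -6, so g = (2 - (-6))/2 = 8/2 = 4

4


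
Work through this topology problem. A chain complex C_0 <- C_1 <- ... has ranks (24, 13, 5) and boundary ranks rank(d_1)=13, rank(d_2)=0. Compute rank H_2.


rank H_k = rank(ker d_k) - rank(im d_{k+1}).
rank(ker d_2) = rank(C_2) - rank(d_2) = 5 - 0 = 5.
rank(im d_{2+1}) = 0.
rank H_2 = 5 - 0 = 5

5


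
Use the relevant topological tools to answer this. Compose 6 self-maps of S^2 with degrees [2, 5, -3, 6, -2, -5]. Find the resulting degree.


Degree is multiplicative: deg(composition) = product of degrees.
= (2) * (5) * (-3) * (6) * (-2) * (-5) = -1800

-1800


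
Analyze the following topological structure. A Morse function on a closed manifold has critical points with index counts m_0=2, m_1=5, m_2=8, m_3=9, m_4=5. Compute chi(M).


Morse theory: chi(M) = sum_k (-1)^k m_k where m_k = #(index-k critical points).
= (2) + (-5) + (8) + (-9) + (5) = 1

1


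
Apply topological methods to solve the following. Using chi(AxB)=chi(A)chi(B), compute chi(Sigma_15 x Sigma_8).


chi(Sigma_15) = 2 - 2*15 = -28
chi(Sigma_8) = 2 - 2*8 = -14
chi(product) = (-28) * (-14) = 392

392


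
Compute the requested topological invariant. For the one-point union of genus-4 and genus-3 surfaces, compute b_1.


For a wedge: H_1(A v B) = H_1(A) + H_1(B).
b_1(Sigma_4) = 8, b_1(Sigma_3) = 6.
b_1 = 8 + 6 = 14

14


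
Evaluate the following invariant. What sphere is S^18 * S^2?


Join of spheres: S^m * S^n = S^{m+n+1}.
dim = 18 + 2 + 1 = 21

21


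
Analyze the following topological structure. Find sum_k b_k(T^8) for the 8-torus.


b_k(T^8) = C(8,k), so the sum over k is sum_k C(8,k) = 2^8.
Total = 2^8 = 256

256


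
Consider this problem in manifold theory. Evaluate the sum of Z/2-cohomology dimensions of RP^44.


H^k(RP^44; Z/2) = Z/2 for each 0 <= k <= 44.
Total dimension = 44 + 1 = 45

45


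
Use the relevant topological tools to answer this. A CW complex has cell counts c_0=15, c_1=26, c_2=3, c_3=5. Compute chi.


chi = sum_k (-1)^k c_k.
= (-1)^0*15 + (-1)^1*26 + (-1)^2*3 + (-1)^3*5
= (15) + (-26) + (3) + (-5)
= -13

-13


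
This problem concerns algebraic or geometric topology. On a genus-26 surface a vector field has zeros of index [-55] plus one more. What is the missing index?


Poincare-Hopf: sum of indices = chi(M).
chi(Sigma_26) = 2 - 2*26 = -50.
Sum of known indices = -55.
x = chi - (sum known) = -50 - (-55) = 5

5


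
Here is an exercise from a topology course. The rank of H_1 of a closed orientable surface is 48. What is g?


For a closed orientable surface: b_1 = 2g.
48 = 2g
g = 48 / 2 = 24

24


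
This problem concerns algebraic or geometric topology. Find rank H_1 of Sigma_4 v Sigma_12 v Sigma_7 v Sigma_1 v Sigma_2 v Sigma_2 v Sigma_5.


For a wedge X v Y: reduced H_k(X v Y) = H_k(X) + H_k(Y).
Each Sigma_g contributes b_1 = 2g.
b_1 = 8 + 24 + 14 + 2 + 4 + 4 + 10 = 66

66


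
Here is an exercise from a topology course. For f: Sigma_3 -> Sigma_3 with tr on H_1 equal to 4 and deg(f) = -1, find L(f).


L(f) = tr(f_0*) - tr(f_1*) + tr(f_2*).
= 1 - (4) + (-1)
= -4

-4


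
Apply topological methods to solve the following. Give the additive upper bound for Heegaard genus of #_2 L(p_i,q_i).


Heegaard genus satisfies g(A#B) <= g(A) + g(B).
Each lens space has g = 1.
Upper bound: 2 * 1 = 2

2


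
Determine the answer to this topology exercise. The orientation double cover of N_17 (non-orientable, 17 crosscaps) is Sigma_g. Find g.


chi(N_17) = 2 - 17 = -15.
Double cover: chi(Sigma_g) = 2 * chi(N_17) = 2*(-15) = -30.
2 - 2g = -30, so g = (2 - (-30))/2 = 32/2 = 16

16


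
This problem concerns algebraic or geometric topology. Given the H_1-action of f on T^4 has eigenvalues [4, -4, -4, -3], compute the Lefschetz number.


For a torus self-map: L(f) = det(I - A) where A acts on H_1.
L(f) = (1-4) * (1--4) * (1--4) * (1--3) = -3 * 5 * 5 * 4 = -300

-300


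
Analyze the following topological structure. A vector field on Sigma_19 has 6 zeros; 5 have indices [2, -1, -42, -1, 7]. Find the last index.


Poincare-Hopf: sum of indices = chi(M).
chi(Sigma_19) = 2 - 2*19 = -36.
Sum of known indices = -35.
x = chi - (sum known) = -36 - (-35) = -1

-1


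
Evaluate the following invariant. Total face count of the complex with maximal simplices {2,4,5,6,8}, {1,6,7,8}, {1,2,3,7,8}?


Each maximal simplex on m vertices has 2^m - 1 nonempty faces.
Take the union (dedupe shared faces).
Total distinct faces = 65

65


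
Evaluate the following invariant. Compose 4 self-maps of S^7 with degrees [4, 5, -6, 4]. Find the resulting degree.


Degree is multiplicative: deg(composition) = product of degrees.
= (4) * (5) * (-6) * (4) = -480

-480


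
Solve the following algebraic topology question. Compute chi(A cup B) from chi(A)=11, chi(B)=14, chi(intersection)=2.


chi(A cup B) = chi(A) + chi(B) - chi(A cap B)
= 11 + (14) - (2)
= 23

23


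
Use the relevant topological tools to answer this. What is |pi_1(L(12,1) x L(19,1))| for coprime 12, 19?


pi_1(X x Y) = pi_1(X) x pi_1(Y).
pi_1(L(12,1)) = Z/12, pi_1(L(19,1)) = Z/19.
|Z/12 x Z/19| = 12 * 19 = 228

228


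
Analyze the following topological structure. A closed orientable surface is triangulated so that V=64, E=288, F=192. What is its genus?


chi = V - E + F = 64 - 288 + 192 = -32
For orientable closed surface: chi = 2 - 2g, so g = (2 - chi)/2.
g = (2 - (-32)) / 2 = 34 / 2 = 17

17
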